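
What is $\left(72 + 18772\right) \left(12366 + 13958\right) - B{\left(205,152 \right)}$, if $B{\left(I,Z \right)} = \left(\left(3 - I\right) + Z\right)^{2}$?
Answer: $496046956$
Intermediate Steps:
$B{\left(I,Z \right)} = \left(3 + Z - I\right)^{2}$
$\left(72 + 18772\right) \left(12366 + 13958\right) - B{\left(205,152 \right)} = \left(72 + 18772\right) \left(12366 + 13958\right) - \left(3 + 152 - 205\right)^{2} = 18844 \cdot 26324 - \left(3 + 152 - 205\right)^{2} = 496049456 - \left(-50\right)^{2} = 496049456 - 2500 = 496046956$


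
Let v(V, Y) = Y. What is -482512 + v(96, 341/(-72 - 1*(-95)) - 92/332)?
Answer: -921087634/1909 ≈ -4.8250e+5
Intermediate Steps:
-482512 + v(96, 341/(-72 - 1*(-95)) - 92/332) = -482512 + (341/(-72 - 1*(-95)) - 92/332) = -482512 + (341/(-72 + 95) - 92*1/332) = -482512 + (341/23 - 23/83) = -482512 + 27774/1909 = -921087634/1909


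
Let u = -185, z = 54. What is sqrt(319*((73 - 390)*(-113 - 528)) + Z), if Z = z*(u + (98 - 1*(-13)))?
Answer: sqrt(64815847) ≈ 8050.8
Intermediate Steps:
Z = -3996 (Z = 54*(-185 + (98 - 1*(-13))) = 54*(-185 + (98 + 13)) = 54*(-185 + 111) = 54*(-74) = -3996)
sqrt(319*((73 - 390)*(-113 - 528)) + Z) = sqrt(319*((73 - 390)*(-113 - 528)) - 3996) = sqrt(319*(-317*(-641)) - 3996) = sqrt(319*203197 - 3996) = sqrt(64819843 - 3996) = sqrt(64815847)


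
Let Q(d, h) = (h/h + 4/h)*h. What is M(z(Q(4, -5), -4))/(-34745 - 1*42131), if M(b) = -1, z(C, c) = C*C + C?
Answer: 1/76876 ≈ 1.3008e-5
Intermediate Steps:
Q(d, h) = h*(1 + 4/h) (Q(d, h) = (1 + 4/h)*h = h*(1 + 4/h))
z(C, c) = C + C**2 (z(C, c) = C**2 + C = C + C**2)
M(z(Q(4, -5), -4))/(-34745 - 1*42131) = -1/(-34745 - 1*42131) = -1/(-34745 - 42131) = -1/(-76876) = -1*(-1/76876) = 1/76876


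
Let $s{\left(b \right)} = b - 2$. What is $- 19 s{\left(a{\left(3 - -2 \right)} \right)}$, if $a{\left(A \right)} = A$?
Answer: $-57$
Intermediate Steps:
$s{\left(b \right)} = -2 + b$ ($s{\left(b \right)} = b - 2 = -2 + b$)
$- 19 s{\left(a{\left(3 - -2 \right)} \right)} = - 19 \left(-2 + \left(3 - -2\right)\right) = - 19 \left(-2 + \left(3 + 2\right)\right) = - 19 \left(-2 + 5\right) = \left(-19\right) 3 = -57$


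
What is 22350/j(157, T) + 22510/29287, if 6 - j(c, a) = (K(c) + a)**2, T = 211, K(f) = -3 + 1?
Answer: 13142392/51164389 ≈ 0.25687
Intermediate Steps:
K(f) = -2
j(c, a) = 6 - (-2 + a)**2
22350/j(157, T) + 22510/29287 = 22350/(6 - (-2 + 211)**2) + 22510/29287 = 22350/(6 - 1*209**2) + 22510*(1/29287) = 22350/(6 - 1*43681) + 22510/29287 = 22350/(6 - 43681) + 22510/29287 = 22350/(-43675) + 22510/29287 = 22350*(-1/43675) + 22510/29287 = -894/1747 + 22510/29287 = 13142392/51164389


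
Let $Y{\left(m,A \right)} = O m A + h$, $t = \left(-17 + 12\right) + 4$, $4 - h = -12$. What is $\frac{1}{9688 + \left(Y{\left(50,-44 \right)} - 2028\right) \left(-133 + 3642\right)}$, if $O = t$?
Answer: $\frac{1}{669380} \approx 1.4939 \cdot 10^{-6}$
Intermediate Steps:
$h = 16$ ($h = 4 - -12 = 4 + 12 = 16$)
$t = -1$ ($t = -5 + 4 = -1$)
$O = -1$
$Y{\left(m,A \right)} = 16 - A m$ ($Y{\left(m,A \right)} = - m A + 16 = - A m + 16 = 16 - A m$)
$\frac{1}{9688 + \left(Y{\left(50,-44 \right)} - 2028\right) \left(-133 + 3642\right)} = \frac{1}{9688 + \left(\left(16 - \left(-44\right) 50\right) - 2028\right) \left(-133 + 3642\right)} = \frac{1}{9688 + \left(\left(16 + 2200\right) - 2028\right) 3509} = \frac{1}{9688 + \left(2216 - 2028\right) 3509} = \frac{1}{9688 + 188 \cdot 3509} = \frac{1}{9688 + 659692} = \frac{1}{669380}$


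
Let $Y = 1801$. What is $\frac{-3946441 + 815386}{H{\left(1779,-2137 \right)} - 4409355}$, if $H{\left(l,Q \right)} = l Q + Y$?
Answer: $\frac{3131055}{8209277} \approx 0.3814$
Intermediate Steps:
$H{\left(l,Q \right)} = 1801 + Q l$ ($H{\left(l,Q \right)} = l Q + 1801 = Q l + 1801 = 1801 + Q l$)
$\frac{-3946441 + 815386}{H{\left(1779,-2137 \right)} - 4409355} = \frac{-3946441 + 815386}{\left(1801 - 3801723\right) - 4409355} = - \frac{3131055}{\left(1801 - 3801723\right) - 4409355} = - \frac{3131055}{-3799922 - 4409355} = - \frac{3131055}{-8209277} = \left(-3131055\right) \left(- \frac{1}{8209277}\right) = \frac{3131055}{8209277}$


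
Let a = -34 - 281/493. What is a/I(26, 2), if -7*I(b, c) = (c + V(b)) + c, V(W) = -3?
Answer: 119301/493 ≈ 241.99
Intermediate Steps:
a = -17043/493 (a = -34 - 281*1/493 = -34 - 281/493 = -17043/493 ≈ -34.570)
I(b, c) = 3/7 - 2*c/7 (I(b, c) = -((c - 3) + c)/7 = -((-3 + c) + c)/7 = -(-3 + 2*c)/7 = 3/7 - 2*c/7)
a/I(26, 2) = -17043/(493*(3/7 - 2/7*2)) = -17043/(493*(3/7 - 4/7)) = -17043/(493*(-1/7)) = -17043/493*(-7) = 119301/493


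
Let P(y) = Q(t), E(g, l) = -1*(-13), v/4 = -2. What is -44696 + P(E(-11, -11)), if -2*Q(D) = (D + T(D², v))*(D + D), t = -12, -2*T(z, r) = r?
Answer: -44792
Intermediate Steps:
v = -8 (v = 4*(-2) = -8)
T(z, r) = -r/2
E(g, l) = 13
Q(D) = -D*(4 + D) (Q(D) = -(D - ½*(-8))*(D + D)/2 = -(D + 4)*2*D/2 = -(4 + D)*2*D/2 = -D*(4 + D))
P(y) = -96 (P(y) = -1*(-12)*(4 - 12) = -1*(-12)*(-8) = -96)
-44696 + P(E(-11, -11)) = -44696 - 96 = -44792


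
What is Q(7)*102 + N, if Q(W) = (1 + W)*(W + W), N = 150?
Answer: 11574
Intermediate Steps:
Q(W) = 2*W*(1 + W) (Q(W) = (1 + W)*(2*W) = 2*W*(1 + W))
Q(7)*102 + N = (2*7*(1 + 7))*102 + 150 = (2*7*8)*102 + 150 = 112*102 + 150 = 11424 + 150 = 11574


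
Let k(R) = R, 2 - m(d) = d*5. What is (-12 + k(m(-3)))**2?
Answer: 25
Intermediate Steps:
m(d) = 2 - 5*d (m(d) = 2 - d*5 = 2 - 5*d)
(-12 + k(m(-3)))**2 = (-12 + (2 - 5*(-3)))**2 = (-12 + (2 + 15))**2 = (-12 + 17)**2 = 5**2 = 25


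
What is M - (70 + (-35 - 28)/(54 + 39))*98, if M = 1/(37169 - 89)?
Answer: -7809122129/1149480 ≈ -6793.6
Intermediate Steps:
M = 1/37080 ≈ 2.6969e-5
M - (70 + (-35 - 28)/(54 + 39))*98 = 1/37080 - (70 + (-35 - 28)/(54 + 39))*98 = 1/37080 - (70 - 63/93)*98 = 1/37080 - (70 - 63*1/93)*98 = 1/37080 - (70 - 21/31)*98 = 1/37080 - 2149*98/31 = 1/37080 - 1*210602/31 = 1/37080 - 210602/31 = -7809122129/1149480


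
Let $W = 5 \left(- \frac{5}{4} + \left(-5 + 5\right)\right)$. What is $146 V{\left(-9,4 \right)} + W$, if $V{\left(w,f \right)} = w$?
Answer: $- \frac{5281}{4} \approx -1320.3$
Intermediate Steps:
$W = - \frac{25}{4}$ ($W = 5 \left(\left(-5\right) \frac{1}{4} + 0\right) = 5 \left(- \frac{5}{4} + 0\right) = 5 \left(- \frac{5}{4}\right) = - \frac{25}{4} \approx -6.25$)
$146 V{\left(-9,4 \right)} + W = 146 \left(-9\right) - \frac{25}{4} = -1314 - \frac{25}{4} = - \frac{5281}{4}$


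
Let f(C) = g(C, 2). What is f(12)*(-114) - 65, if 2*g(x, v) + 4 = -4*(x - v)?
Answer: 2443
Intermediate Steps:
g(x, v) = -2 - 2*x + 2*v (g(x, v) = -2 + (-4*(x - v))/2 = -2 + (-4*x + 4*v)/2 = -2 + (-2*x + 2*v) = -2 - 2*x + 2*v)
f(C) = 2 - 2*C (f(C) = -2 - 2*C + 2*2 = -2 - 2*C + 4 = 2 - 2*C)
f(12)*(-114) - 65 = (2 - 2*12)*(-114) - 65 = (2 - 24)*(-114) - 65 = -22*(-114) - 65 = 2508 - 65 = 2443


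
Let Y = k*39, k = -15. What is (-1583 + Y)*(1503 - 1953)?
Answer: 975600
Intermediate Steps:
Y = -585 (Y = -15*39 = -585)
(-1583 + Y)*(1503 - 1953) = (-1583 - 585)*(1503 - 1953) = -2168*(-450) = 975600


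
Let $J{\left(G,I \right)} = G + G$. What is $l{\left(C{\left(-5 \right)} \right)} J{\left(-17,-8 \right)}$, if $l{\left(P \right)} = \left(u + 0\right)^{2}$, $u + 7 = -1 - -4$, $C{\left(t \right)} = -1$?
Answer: $-544$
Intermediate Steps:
$J{\left(G,I \right)} = 2 G$
$u = -4$ ($u = -7 - -3 = -7 + \left(-1 + 4\right) = -7 + 3 = -4$)
$l{\left(P \right)} = 16$ ($l{\left(P \right)} = \left(-4 + 0\right)^{2} = \left(-4\right)^{2} = 16$)
$l{\left(C{\left(-5 \right)} \right)} J{\left(-17,-8 \right)} = 16 \cdot 2 \left(-17\right) = 16 \left(-34\right) = -544$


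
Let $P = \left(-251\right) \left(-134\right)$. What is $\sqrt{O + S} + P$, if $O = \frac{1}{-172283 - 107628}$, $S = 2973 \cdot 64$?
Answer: $33634 + \frac{\sqrt{14907843150384601}}{279911} \approx 34070.0$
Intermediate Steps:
$S = 190272$
$O = - \frac{1}{279911}$ ($O = \frac{1}{-279911} = - \frac{1}{279911} \approx -3.5726 \cdot 10^{-6}$)
$P = 33634$
$\sqrt{O + S} + P = \sqrt{- \frac{1}{279911} + 190272} + 33634 = \sqrt{\frac{53259225791}{279911}} + 33634 = \frac{\sqrt{14907843150384601}}{279911} + 33634 = 33634 + \frac{\sqrt{14907843150384601}}{279911}$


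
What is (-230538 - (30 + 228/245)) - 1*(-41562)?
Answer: -46306698/245 ≈ -1.8901e+5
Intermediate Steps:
(-230538 - (30 + 228/245)) - 1*(-41562) = (-230538 - (30 + 228*(1/245))) + 41562 = (-230538 - (30 + 228/245)) + 41562 = (-230538 - 1*7578/245) + 41562 = (-230538 - 7578/245) + 41562 = -56489388/245 + 41562 = -46306698/245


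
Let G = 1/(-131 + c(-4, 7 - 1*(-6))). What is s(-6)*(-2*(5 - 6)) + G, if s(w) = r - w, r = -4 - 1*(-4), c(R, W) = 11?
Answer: 1439/120 ≈ 11.992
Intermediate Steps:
G = -1/120 (G = 1/(-131 + 11) = 1/(-120) = -1/120 ≈ -0.0083333)
r = 0 (r = -4 + 4 = 0)
s(w) = -w (s(w) = 0 - w = -w)
s(-6)*(-2*(5 - 6)) + G = (-1*(-6))*(-2*(5 - 6)) - 1/120 = 6*(-2*(-1)) - 1/120 = 6*2 - 1/120 = 12 - 1/120 = 1439/120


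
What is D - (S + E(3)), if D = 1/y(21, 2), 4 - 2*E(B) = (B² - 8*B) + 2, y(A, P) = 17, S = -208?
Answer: 6785/34 ≈ 199.56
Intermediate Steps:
E(B) = 1 + 4*B - B²/2 (E(B) = 2 - ((B² - 8*B) + 2)/2 = 2 - (2 + B² - 8*B)/2 = 2 + (-1 + 4*B - B²/2) = 1 + 4*B - B²/2)
D = 1/17 ≈ 0.058824
D - (S + E(3)) = 1/17 - (-208 + (1 + 4*3 - ½*3²)) = 1/17 - (-208 + (1 + 12 - ½*9)) = 1/17 - (-208 + (1 + 12 - 9/2)) = 1/17 - (-208 + 17/2) = 1/17 - 1*(-399/2) = 1/17 + 399/2 = 6785/34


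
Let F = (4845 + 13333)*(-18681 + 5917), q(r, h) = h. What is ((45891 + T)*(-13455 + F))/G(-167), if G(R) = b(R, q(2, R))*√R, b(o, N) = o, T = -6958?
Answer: -9033913924051*I*√167/27889 ≈ -4.186e+9*I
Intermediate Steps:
F = -232023992 (F = 18178*(-12764) = -232023992)
G(R) = R^(3/2) (G(R) = R*√R = R^(3/2))
((45891 + T)*(-13455 + F))/G(-167) = ((45891 - 6958)*(-13455 - 232023992))/((-167)^(3/2)) = (38933*(-232037447))/((-167*I*√167)) = -9033913924051*I*√167/27889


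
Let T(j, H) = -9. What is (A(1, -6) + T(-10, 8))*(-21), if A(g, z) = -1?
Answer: 210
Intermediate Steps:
(A(1, -6) + T(-10, 8))*(-21) = (-1 - 9)*(-21) = -10*(-21) = 210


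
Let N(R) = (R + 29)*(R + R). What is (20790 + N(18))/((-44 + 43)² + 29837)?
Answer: 3747/4973 ≈ 0.75347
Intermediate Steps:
N(R) = 2*R*(29 + R) (N(R) = (29 + R)*(2*R) = 2*R*(29 + R))
(20790 + N(18))/((-44 + 43)² + 29837) = (20790 + 2*18*(29 + 18))/((-44 + 43)² + 29837) = (20790 + 2*18*47)/((-1)² + 29837) = (20790 + 1692)/(1 + 29837) = 22482/29838 = 22482*(1/29838) = 3747/4973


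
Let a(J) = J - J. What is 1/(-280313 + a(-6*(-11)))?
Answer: -1/280313 ≈ -3.5674e-6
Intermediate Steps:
a(J) = 0
1/(-280313 + a(-6*(-11))) = 1/(-280313 + 0) = 1/(-280313) = -1/280313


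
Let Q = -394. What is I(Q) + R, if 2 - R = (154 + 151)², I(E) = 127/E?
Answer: -36651189/394 ≈ -93023.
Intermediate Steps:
R = -93023 (R = 2 - (154 + 151)² = 2 - 1*305² = 2 - 1*93025 = 2 - 93025 = -93023)
I(Q) + R = 127/(-394) - 93023 = 127*(-1/394) - 93023 = -127/394 - 93023 = -36651189/394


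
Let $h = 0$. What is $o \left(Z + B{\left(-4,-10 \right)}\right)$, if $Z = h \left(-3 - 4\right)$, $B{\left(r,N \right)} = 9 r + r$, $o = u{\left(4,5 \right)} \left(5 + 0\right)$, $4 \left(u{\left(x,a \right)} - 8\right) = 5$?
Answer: $-1850$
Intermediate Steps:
$u{\left(x,a \right)} = \frac{37}{4}$ ($u{\left(x,a \right)} = 8 + \frac{1}{4} \cdot 5 = 8 + \frac{5}{4} = \frac{37}{4}$)
$o = \frac{185}{4}$ ($o = \frac{37 \left(5 + 0\right)}{4} = \frac{37}{4} \cdot 5 = \frac{185}{4} \approx 46.25$)
$B{\left(r,N \right)} = 10 r$
$Z = 0$ ($Z = 0 \left(-3 - 4\right) = 0 \left(-7\right) = 0$)
$o \left(Z + B{\left(-4,-10 \right)}\right) = \frac{185 \left(0 + 10 \left(-4\right)\right)}{4} = \frac{185 \left(0 - 40\right)}{4} = \frac{185}{4} \left(-40\right) = -1850$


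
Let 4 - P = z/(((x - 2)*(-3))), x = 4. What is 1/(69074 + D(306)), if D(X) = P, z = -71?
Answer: 6/414397 ≈ 1.4479e-5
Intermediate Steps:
P = -47/6 (P = 4 - (-71)/((4 - 2)*(-3)) = 4 - (-71)/(2*(-3)) = 4 - (-71)/(-6) = 4 - (-71)*(-1)/6 = 4 - 1*71/6 = 4 - 71/6 = -47/6 ≈ -7.8333)
D(X) = -47/6
1/(69074 + D(306)) = 1/(69074 - 47/6) = 1/(414397/6) = 6/414397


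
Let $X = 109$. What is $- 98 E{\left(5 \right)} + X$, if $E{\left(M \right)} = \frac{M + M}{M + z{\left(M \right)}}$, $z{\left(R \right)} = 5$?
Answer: $11$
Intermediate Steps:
$E{\left(M \right)} = \frac{2 M}{5 + M}$ ($E{\left(M \right)} = \frac{M + M}{M + 5} = \frac{2 M}{5 + M}$)
$- 98 E{\left(5 \right)} + X = - 98 \cdot 2 \cdot 5 \frac{1}{5 + 5} + 109 = - 98 \cdot 2 \cdot 5 \cdot \frac{1}{10} + 109 = \left(-98\right) 1 + 109 = -98 + 109 = 11$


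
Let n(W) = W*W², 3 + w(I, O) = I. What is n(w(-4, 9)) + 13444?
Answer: 13101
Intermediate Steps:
w(I, O) = -3 + I
n(W) = W³
n(w(-4, 9)) + 13444 = (-3 - 4)³ + 13444 = (-7)³ + 13444 = -343 + 13444 = 13101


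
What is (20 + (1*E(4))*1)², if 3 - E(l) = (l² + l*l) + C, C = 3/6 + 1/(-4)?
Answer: 1369/16 ≈ 85.563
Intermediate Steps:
C = ¼ (C = 3*(⅙) + 1*(-¼) = ½ - ¼ = ¼ ≈ 0.25000)
E(l) = 11/4 - 2*l² (E(l) = 3 - ((l² + l*l) + ¼) = 3 - ((l² + l²) + ¼) = 3 - (2*l² + ¼) = 3 - (¼ + 2*l²) = 3 + (-¼ - 2*l²) = 11/4 - 2*l²)
(20 + (1*E(4))*1)² = (20 + (1*(11/4 - 2*4²))*1)² = (20 + (1*(11/4 - 2*16))*1)² = (20 + (1*(11/4 - 32))*1)² = (20 + (1*(-117/4))*1)² = (20 - 117/4*1)² = (20 - 117/4)² = (-37/4)² = 1369/16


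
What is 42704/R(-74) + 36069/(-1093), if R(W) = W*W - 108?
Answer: -16805/671 ≈ -25.045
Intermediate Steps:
R(W) = -108 + W**2 (R(W) = W**2 - 108 = -108 + W**2)
42704/R(-74) + 36069/(-1093) = 42704/(-108 + (-74)**2) + 36069/(-1093) = 42704/(-108 + 5476) + 36069*(-1/1093) = 42704/5368 - 33 = 42704*(1/5368) - 33 = 5338/671 - 33 = -16805/671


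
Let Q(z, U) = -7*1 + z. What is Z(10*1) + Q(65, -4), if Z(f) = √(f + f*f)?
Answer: 58 + √110 ≈ 68.488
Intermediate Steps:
Q(z, U) = -7 + z
Z(f) = √(f + f²)
Z(10*1) + Q(65, -4) = √((10*1)*(1 + 10*1)) + (-7 + 65) = √(10*(1 + 10)) + 58 = √(10*11) + 58 = √110 + 58 = 58 + √110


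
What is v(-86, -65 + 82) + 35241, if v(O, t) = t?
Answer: 35258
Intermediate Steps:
v(-86, -65 + 82) + 35241 = (-65 + 82) + 35241 = 17 + 35241 = 35258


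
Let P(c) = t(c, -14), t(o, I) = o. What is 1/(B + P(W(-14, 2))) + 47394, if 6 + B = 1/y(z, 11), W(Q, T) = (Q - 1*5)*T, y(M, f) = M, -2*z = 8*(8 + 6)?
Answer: 116826154/2465 ≈ 47394.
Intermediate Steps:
z = -56 (z = -4*(8 + 6) = -4*14 = -½*112 = -56)
W(Q, T) = T*(-5 + Q) (W(Q, T) = (Q - 5)*T = (-5 + Q)*T = T*(-5 + Q))
B = -337/56 (B = -6 + 1/(-56) = -6 - 1/56 = -337/56 ≈ -6.0179)
P(c) = c
1/(B + P(W(-14, 2))) + 47394 = 1/(-337/56 + 2*(-5 - 14)) + 47394 = 1/(-337/56 + 2*(-19)) + 47394 = 1/(-337/56 - 38) + 47394 = 1/(-2465/56) + 47394 = -56/2465 + 47394 = 116826154/2465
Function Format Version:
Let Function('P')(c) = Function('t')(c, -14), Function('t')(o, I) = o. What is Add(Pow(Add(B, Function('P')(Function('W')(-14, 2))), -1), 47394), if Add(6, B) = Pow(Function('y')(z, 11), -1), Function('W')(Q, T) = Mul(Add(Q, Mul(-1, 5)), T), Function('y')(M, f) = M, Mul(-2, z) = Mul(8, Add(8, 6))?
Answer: Rational(116826154, 2465) ≈ 47394.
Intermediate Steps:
z = -56 (z = Mul(Rational(-1, 2), Mul(8, Add(8, 6))) = Mul(Rational(-1, 2), Mul(8, 14)) = Mul(Rational(-1, 2), 112) = -56)
Function('W')(Q, T) = Mul(T, Add(-5, Q)) (Function('W')(Q, T) = Mul(Add(Q, -5), T) = Mul(Add(-5, Q), T) = Mul(T, Add(-5, Q)))
B = Rational(-337, 56) (B = Add(-6, Pow(-56, -1)) = Add(-6, Rational(-1, 56)) = Rational(-337, 56) ≈ -6.0179)
Function('P')(c) = c
Add(Pow(Add(B, Function('P')(Function('W')(-14, 2))), -1), 47394) = Add(Pow(Add(Rational(-337, 56), Mul(2, Add(-5, -14))), -1), 47394) = Add(Pow(Add(Rational(-337, 56), Mul(2, -19)), -1), 47394) = Add(Pow(Add(Rational(-337, 56), -38), -1), 47394) = Add(Pow(Rational(-2465, 56), -1), 47394) = Add(Rational(-56, 2465), 47394) = Rational(116826154, 2465)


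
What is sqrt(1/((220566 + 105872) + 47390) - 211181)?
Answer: I*sqrt(43656790089451)/14378 ≈ 459.54*I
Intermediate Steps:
sqrt(1/((220566 + 105872) + 47390) - 211181) = sqrt(1/(326438 + 47390) - 211181) = sqrt(1/373828 - 211181) = sqrt(-78945370867/373828) = I*sqrt(43656790089451)/14378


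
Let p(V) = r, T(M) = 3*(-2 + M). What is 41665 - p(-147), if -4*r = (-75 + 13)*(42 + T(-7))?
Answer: 82865/2 ≈ 41433.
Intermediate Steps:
T(M) = -6 + 3*M
r = 465/2 (r = -(-75 + 13)*(42 + (-6 + 3*(-7)))/4 = -(-31)*(42 + (-6 - 21))/2 = -(-31)*(42 - 27)/2 = -(-31)*15/2 = -¼*(-930) = 465/2 ≈ 232.50)
p(V) = 465/2
41665 - p(-147) = 41665 - 1*465/2 = 41665 - 465/2 = 82865/2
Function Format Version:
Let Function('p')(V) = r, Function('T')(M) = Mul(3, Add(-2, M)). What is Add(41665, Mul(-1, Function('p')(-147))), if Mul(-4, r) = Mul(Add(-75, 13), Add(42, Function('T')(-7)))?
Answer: Rational(82865, 2) ≈ 41433.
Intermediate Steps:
Function('T')(M) = Add(-6, Mul(3, M))
r = Rational(465, 2) (r = Mul(Rational(-1, 4), Mul(Add(-75, 13), Add(42, Add(-6, Mul(3, -7))))) = Mul(Rational(-1, 4), Mul(-62, Add(42, Add(-6, -21)))) = Mul(Rational(-1, 4), Mul(-62, Add(42, -27))) = Mul(Rational(-1, 4), Mul(-62, 15)) = Mul(Rational(-1, 4), -930) = Rational(465, 2) ≈ 232.50)
Function('p')(V) = Rational(465, 2)
Add(41665, Mul(-1, Function('p')(-147))) = Add(41665, Mul(-1, Rational(465, 2))) = Add(41665, Rational(-465, 2)) = Rational(82865, 2)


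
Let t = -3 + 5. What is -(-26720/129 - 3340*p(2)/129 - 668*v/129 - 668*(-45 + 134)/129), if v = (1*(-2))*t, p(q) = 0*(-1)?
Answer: 83500/129 ≈ 647.29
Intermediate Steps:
p(q) = 0
t = 2
v = -4 (v = (1*(-2))*2 = -2*2 = -4)
-(-26720/129 - 3340*p(2)/129 - 668*v/129 - 668*(-45 + 134)/129) = -(-8016/43 - 668*(-45 + 134)/129) = -668/((-129/((8*5 + 89) - 4))) = -668/((-129/((40 + 89) - 4))) = -668/((-129/(129 - 4))) = -668/((-129/125)) = -668/((-129*1/125)) = -668/(-129/125) = -668*(-125/129) = 83500/129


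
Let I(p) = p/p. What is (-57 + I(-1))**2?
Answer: 3136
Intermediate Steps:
I(p) = 1
(-57 + I(-1))**2 = (-57 + 1)**2 = (-56)**2 = 3136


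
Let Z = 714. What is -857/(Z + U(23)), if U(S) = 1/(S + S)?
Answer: -39422/32845 ≈ -1.2002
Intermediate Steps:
U(S) = 1/(2*S)
-857/(Z + U(23)) = -857/(714 + (½)/23) = -857/(714 + (½)*(1/23)) = -857/(714 + 1/46) = -857/32845/46 = -857*46/32845 = -39422/32845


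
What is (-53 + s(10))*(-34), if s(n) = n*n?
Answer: -1598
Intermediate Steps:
s(n) = n**2
(-53 + s(10))*(-34) = (-53 + 10**2)*(-34) = (-53 + 100)*(-34) = 47*(-34) = -1598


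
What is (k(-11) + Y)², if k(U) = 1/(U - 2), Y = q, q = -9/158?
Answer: 75625/4218916 ≈ 0.017925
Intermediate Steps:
q = -9/158 (q = -9*1/158 = -9/158 ≈ -0.056962)
Y = -9/158 ≈ -0.056962
k(U) = 1/(-2 + U)
(k(-11) + Y)² = (1/(-2 - 11) - 9/158)² = (1/(-13) - 9/158)² = (-1/13 - 9/158)² = (-275/2054)² = 75625/4218916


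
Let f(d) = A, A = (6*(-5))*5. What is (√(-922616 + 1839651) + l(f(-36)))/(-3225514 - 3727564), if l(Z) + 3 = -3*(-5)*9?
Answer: -6/316049 - 7*√18715/6953078 ≈ -0.00015671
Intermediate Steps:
A = -150 (A = -30*5 = -150)
f(d) = -150
l(Z) = 132 (l(Z) = -3 - 3*(-5)*9 = -3 + 15*9 = -3 + 135 = 132)
(√(-922616 + 1839651) + l(f(-36)))/(-3225514 - 3727564) = (√(-922616 + 1839651) + 132)/(-3225514 - 3727564) = (√917035 + 132)/(-6953078) = (7*√18715 + 132)*(-1/6953078) = (132 + 7*√18715)*(-1/6953078) = -6/316049 - 7*√18715/6953078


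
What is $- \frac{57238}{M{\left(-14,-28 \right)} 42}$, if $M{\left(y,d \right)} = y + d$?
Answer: $\frac{28619}{882} \approx 32.448$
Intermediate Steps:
$M{\left(y,d \right)} = d + y$
$- \frac{57238}{M{\left(-14,-28 \right)} 42} = - \frac{57238}{\left(-28 - 14\right) 42} = - \frac{57238}{\left(-42\right) 42} = - \frac{57238}{-1764} = \left(-57238\right) \left(- \frac{1}{1764}\right) = \frac{28619}{882}$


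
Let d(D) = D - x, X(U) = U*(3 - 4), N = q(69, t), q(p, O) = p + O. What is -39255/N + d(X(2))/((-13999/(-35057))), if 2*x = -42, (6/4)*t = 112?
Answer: -1361510462/6033569 ≈ -225.66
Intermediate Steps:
t = 224/3 (t = (⅔)*112 = 224/3 ≈ 74.667)
x = -21 (x = (½)*(-42) = -21)
q(p, O) = O + p
N = 431/3 (N = 224/3 + 69 = 431/3 ≈ 143.67)
X(U) = -U (X(U) = U*(-1) = -U)
d(D) = 21 + D (d(D) = D - 1*(-21) = D + 21 = 21 + D)
-39255/N + d(X(2))/((-13999/(-35057))) = -39255/431/3 + (21 - 1*2)/((-13999/(-35057))) = -39255*3/431 + (21 - 2)/((-13999*(-1/35057))) = -117765/431 + 19/(13999/35057) = -117765/431 + 19*(35057/13999) = -117765/431 + 666083/13999 = -1361510462/6033569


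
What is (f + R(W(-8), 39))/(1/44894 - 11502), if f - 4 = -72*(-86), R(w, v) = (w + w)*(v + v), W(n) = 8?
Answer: -334190936/516370787 ≈ -0.64719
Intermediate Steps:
R(w, v) = 4*v*w (R(w, v) = (2*w)*(2*v) = 4*v*w)
f = 6196 (f = 4 - 72*(-86) = 4 + 6192 = 6196)
(f + R(W(-8), 39))/(1/44894 - 11502) = (6196 + 4*39*8)/(1/44894 - 11502) = (6196 + 1248)/(1/44894 - 11502) = 7444/(-516370787/44894) = 7444*(-44894/516370787) = -334190936/516370787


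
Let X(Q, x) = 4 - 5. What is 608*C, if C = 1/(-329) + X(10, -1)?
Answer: -200640/329 ≈ -609.85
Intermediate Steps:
X(Q, x) = -1
C = -330/329 (C = 1/(-329) - 1 = -1/329 - 1 = -330/329 ≈ -1.0030)
608*C = 608*(-330/329) = -200640/329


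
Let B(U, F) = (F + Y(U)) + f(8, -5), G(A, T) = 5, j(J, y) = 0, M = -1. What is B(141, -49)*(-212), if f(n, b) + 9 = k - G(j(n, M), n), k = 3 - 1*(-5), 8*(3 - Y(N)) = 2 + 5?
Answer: 22419/2 ≈ 11210.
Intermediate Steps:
Y(N) = 17/8 (Y(N) = 3 - (2 + 5)/8 = 3 - ⅛*7 = 3 - 7/8 = 17/8)
k = 8 (k = 3 + 5 = 8)
f(n, b) = -6 (f(n, b) = -9 + (8 - 1*5) = -9 + (8 - 5) = -9 + 3 = -6)
B(U, F) = -31/8 + F (B(U, F) = (F + 17/8) - 6 = (17/8 + F) - 6 = -31/8 + F)
B(141, -49)*(-212) = (-31/8 - 49)*(-212) = -423/8*(-212) = 22419/2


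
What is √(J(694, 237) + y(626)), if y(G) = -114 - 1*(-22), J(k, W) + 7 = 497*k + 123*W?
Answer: √373970 ≈ 611.53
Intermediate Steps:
J(k, W) = -7 + 123*W + 497*k (J(k, W) = -7 + (497*k + 123*W) = -7 + (123*W + 497*k) = -7 + 123*W + 497*k)
y(G) = -92 (y(G) = -114 + 22 = -92)
√(J(694, 237) + y(626)) = √((-7 + 123*237 + 497*694) - 92) = √((-7 + 29151 + 344918) - 92) = √(374062 - 92) = √373970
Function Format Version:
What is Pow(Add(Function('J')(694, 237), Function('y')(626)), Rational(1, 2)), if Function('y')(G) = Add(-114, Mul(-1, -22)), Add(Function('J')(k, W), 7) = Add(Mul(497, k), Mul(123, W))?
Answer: Pow(373970, Rational(1, 2)) ≈ 611.53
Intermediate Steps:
Function('J')(k, W) = Add(-7, Mul(123, W), Mul(497, k)) (Function('J')(k, W) = Add(-7, Add(Mul(497, k), Mul(123, W))) = Add(-7, Add(Mul(123, W), Mul(497, k))) = Add(-7, Mul(123, W), Mul(497, k)))
Function('y')(G) = -92 (Function('y')(G) = Add(-114, 22) = -92)
Pow(Add(Function('J')(694, 237), Function('y')(626)), Rational(1, 2)) = Pow(Add(Add(-7, Mul(123, 237), Mul(497, 694)), -92), Rational(1, 2)) = Pow(Add(Add(-7, 29151, 344918), -92), Rational(1, 2)) = Pow(Add(374062, -92), Rational(1, 2)) = Pow(373970, Rational(1, 2))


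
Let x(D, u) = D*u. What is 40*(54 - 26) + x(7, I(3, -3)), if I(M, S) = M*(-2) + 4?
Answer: 1106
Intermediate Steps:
I(M, S) = 4 - 2*M (I(M, S) = -2*M + 4 = 4 - 2*M)
40*(54 - 26) + x(7, I(3, -3)) = 40*(54 - 26) + 7*(4 - 2*3) = 40*28 + 7*(4 - 6) = 1120 + 7*(-2) = 1120 - 14 = 1106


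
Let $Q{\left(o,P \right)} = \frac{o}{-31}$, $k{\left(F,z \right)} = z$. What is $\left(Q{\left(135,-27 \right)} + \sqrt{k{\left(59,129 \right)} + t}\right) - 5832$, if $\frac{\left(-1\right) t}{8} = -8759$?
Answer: $- \frac{180927}{31} + \sqrt{70201} \approx -5571.4$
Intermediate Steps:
$t = 70072$ ($t = \left(-8\right) \left(-8759\right) = 70072$)
$Q{\left(o,P \right)} = - \frac{o}{31}$ ($Q{\left(o,P \right)} = o \left(- \frac{1}{31}\right) = - \frac{o}{31}$)
$\left(Q{\left(135,-27 \right)} + \sqrt{k{\left(59,129 \right)} + t}\right) - 5832 = \left(\left(- \frac{1}{31}\right) 135 + \sqrt{129 + 70072}\right) - 5832 = \left(- \frac{135}{31} + \sqrt{70201}\right) - 5832 = - \frac{180927}{31} + \sqrt{70201}$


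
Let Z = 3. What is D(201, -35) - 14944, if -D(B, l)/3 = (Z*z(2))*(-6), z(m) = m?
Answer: -14836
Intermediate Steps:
D(B, l) = 108 (D(B, l) = -3*3*2*(-6) = -18*(-6) = -3*(-36) = 108)
D(201, -35) - 14944 = 108 - 14944 = -14836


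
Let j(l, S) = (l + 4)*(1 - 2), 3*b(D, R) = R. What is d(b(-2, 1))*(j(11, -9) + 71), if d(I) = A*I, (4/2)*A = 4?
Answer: 112/3 ≈ 37.333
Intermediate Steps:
A = 2 (A = (1/2)*4 = 2)
b(D, R) = R/3
j(l, S) = -4 - l (j(l, S) = (4 + l)*(-1) = -4 - l)
d(I) = 2*I
d(b(-2, 1))*(j(11, -9) + 71) = (2*((1/3)*1))*((-4 - 1*11) + 71) = (2*(1/3))*((-4 - 11) + 71) = 2*(-15 + 71)/3 = (2/3)*56 = 112/3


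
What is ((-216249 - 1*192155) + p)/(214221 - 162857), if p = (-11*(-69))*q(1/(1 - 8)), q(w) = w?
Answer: -2859587/359548 ≈ -7.9533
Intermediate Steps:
p = -759/7 (p = (-11*(-69))/(1 - 8) = 759/(-7) = 759*(-⅐) = -759/7 ≈ -108.43)
((-216249 - 1*192155) + p)/(214221 - 162857) = ((-216249 - 1*192155) - 759/7)/(214221 - 162857) = ((-216249 - 192155) - 759/7)/51364 = (-408404 - 759/7)*(1/51364) = -2859587/7*1/51364 = -2859587/359548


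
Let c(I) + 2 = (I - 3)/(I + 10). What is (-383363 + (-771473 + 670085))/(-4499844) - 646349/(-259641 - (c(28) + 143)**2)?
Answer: 4395620304268907/1817479310366292 ≈ 2.4185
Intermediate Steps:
c(I) = -2 + (-3 + I)/(10 + I) (c(I) = -2 + (I - 3)/(I + 10) = -2 + (-3 + I)/(10 + I))
(-383363 + (-771473 + 670085))/(-4499844) - 646349/(-259641 - (c(28) + 143)**2) = (-383363 + (-771473 + 670085))/(-4499844) - 646349/(-259641 - ((-23 - 1*28)/(10 + 28) + 143)**2) = (-383363 - 101388)*(-1/4499844) - 646349/(-259641 - ((-23 - 28)/38 + 143)**2) = -484751*(-1/4499844) - 646349/(-259641 - ((1/38)*(-51) + 143)**2) = 484751/4499844 - 646349/(-259641 - (-51/38 + 143)**2) = 484751/4499844 - 646349/(-259641 - (5383/38)**2) = 484751/4499844 - 646349/(-259641 - 1*28976689/1444) = 484751/4499844 - 646349/(-259641 - 28976689/1444) = 484751/4499844 - 646349/(-403898293/1444) = 484751/4499844 - 646349*(-1444/403898293) = 484751/4499844 + 933327956/403898293 = 4395620304268907/1817479310366292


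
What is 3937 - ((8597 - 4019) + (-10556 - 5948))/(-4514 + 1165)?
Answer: 13173087/3349 ≈ 3933.4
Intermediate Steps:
3937 - ((8597 - 4019) + (-10556 - 5948))/(-4514 + 1165) = 3937 - (4578 - 16504)/(-3349) = 3937 - (-11926)*(-1)/3349 = 3937 - 1*11926/3349 = 3937 - 11926/3349 = 13173087/3349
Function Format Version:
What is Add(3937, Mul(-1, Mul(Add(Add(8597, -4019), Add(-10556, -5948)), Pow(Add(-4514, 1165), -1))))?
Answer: Rational(13173087, 3349) ≈ 3933.4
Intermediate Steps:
Add(3937, Mul(-1, Mul(Add(Add(8597, -4019), Add(-10556, -5948)), Pow(Add(-4514, 1165), -1)))) = Add(3937, Mul(-1, Mul(Add(4578, -16504), Pow(-3349, -1)))) = Add(3937, Mul(-1, Mul(-11926, Rational(-1, 3349)))) = Add(3937, Mul(-1, Rational(11926, 3349))) = Add(3937, Rational(-11926, 3349)) = Rational(13173087, 3349)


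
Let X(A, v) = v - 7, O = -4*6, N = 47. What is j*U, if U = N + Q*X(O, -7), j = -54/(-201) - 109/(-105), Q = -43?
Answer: 5966257/7035 ≈ 848.08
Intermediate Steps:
O = -24
X(A, v) = -7 + v
j = 9193/7035 (j = -54*(-1/201) - 109*(-1/105) = 18/67 + 109/105 = 9193/7035 ≈ 1.3068)
U = 649 (U = 47 - 43*(-7 - 7) = 47 - 43*(-14) = 47 + 602 = 649)
j*U = (9193/7035)*649 = 5966257/7035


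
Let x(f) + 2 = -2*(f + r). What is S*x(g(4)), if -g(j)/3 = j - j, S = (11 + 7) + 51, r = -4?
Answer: 414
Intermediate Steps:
S = 69 (S = 18 + 51 = 69)
g(j) = 0 (g(j) = -3*(j - j) = -3*0 = 0)
x(f) = 6 - 2*f (x(f) = -2 - 2*(f - 4) = -2 - 2*(-4 + f) = -2 + (8 - 2*f) = 6 - 2*f)
S*x(g(4)) = 69*(6 - 2*0) = 69*(6 + 0) = 69*6 = 414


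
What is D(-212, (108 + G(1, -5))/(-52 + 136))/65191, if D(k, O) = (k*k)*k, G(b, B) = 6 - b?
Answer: -9528128/65191 ≈ -146.16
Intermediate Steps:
D(k, O) = k³ (D(k, O) = k²*k = k³)
D(-212, (108 + G(1, -5))/(-52 + 136))/65191 = (-212)³/65191 = -9528128*1/65191 = -9528128/65191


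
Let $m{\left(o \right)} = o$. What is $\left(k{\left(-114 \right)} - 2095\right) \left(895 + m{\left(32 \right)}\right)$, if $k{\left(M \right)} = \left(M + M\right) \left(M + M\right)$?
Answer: $46247103$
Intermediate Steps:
$k{\left(M \right)} = 4 M^{2}$ ($k{\left(M \right)} = 2 M 2 M = 4 M^{2}$)
$\left(k{\left(-114 \right)} - 2095\right) \left(895 + m{\left(32 \right)}\right) = \left(4 \left(-114\right)^{2} - 2095\right) \left(895 + 32\right) = \left(4 \cdot 12996 - 2095\right) 927 = \left(51984 - 2095\right) 927 = 49889 \cdot 927 = 46247103$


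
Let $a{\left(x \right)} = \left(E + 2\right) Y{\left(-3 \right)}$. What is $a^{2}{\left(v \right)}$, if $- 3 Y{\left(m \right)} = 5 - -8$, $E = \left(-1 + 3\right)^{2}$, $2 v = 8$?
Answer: $676$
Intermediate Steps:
$v = 4$ ($v = \frac{1}{2} \cdot 8 = 4$)
$E = 4$ ($E = 2^{2} = 4$)
$Y{\left(m \right)} = - \frac{13}{3}$ ($Y{\left(m \right)} = - \frac{5 - -8}{3} = - \frac{5 + 8}{3} = \left(- \frac{1}{3}\right) 13 = - \frac{13}{3}$)
$a{\left(x \right)} = -26$ ($a{\left(x \right)} = \left(4 + 2\right) \left(- \frac{13}{3}\right) = 6 \left(- \frac{13}{3}\right) = -26$)
$a^{2}{\left(v \right)} = \left(-26\right)^{2} = 676$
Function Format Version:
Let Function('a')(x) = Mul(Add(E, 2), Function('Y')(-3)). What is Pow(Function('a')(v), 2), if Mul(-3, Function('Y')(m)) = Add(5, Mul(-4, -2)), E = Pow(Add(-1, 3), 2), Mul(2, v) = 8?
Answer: 676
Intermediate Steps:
v = 4 (v = Mul(Rational(1, 2), 8) = 4)
E = 4 (E = Pow(2, 2) = 4)
Function('Y')(m) = Rational(-13, 3) (Function('Y')(m) = Mul(Rational(-1, 3), Add(5, Mul(-4, -2))) = Mul(Rational(-1, 3), Add(5, 8)) = Mul(Rational(-1, 3), 13) = Rational(-13, 3))
Function('a')(x) = -26 (Function('a')(x) = Mul(Add(4, 2), Rational(-13, 3)) = Mul(6, Rational(-13, 3)) = -26)
Pow(Function('a')(v), 2) = Pow(-26, 2) = 676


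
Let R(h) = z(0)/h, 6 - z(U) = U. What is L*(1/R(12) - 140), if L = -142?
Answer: 19596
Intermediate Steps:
z(U) = 6 - U
R(h) = 6/h (R(h) = (6 - 1*0)/h = (6 + 0)/h = 6/h)
L*(1/R(12) - 140) = -142*(1/(6/12) - 140) = -142*(1/(6*(1/12)) - 140) = -142*(1/(½) - 140) = -142*(2 - 140) = -142*(-138) = 19596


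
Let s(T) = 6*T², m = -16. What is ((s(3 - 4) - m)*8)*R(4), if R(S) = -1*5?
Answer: -880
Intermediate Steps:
R(S) = -5
((s(3 - 4) - m)*8)*R(4) = ((6*(3 - 4)² - 1*(-16))*8)*(-5) = ((6*(-1)² + 16)*8)*(-5) = ((6*1 + 16)*8)*(-5) = ((6 + 16)*8)*(-5) = (22*8)*(-5) = 176*(-5) = -880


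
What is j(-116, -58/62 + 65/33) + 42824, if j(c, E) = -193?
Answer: 42631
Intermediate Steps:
j(-116, -58/62 + 65/33) + 42824 = -193 + 42824 = 42631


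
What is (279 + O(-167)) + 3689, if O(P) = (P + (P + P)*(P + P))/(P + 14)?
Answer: 495715/153 ≈ 3240.0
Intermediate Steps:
O(P) = (P + 4*P**2)/(14 + P) (O(P) = (P + (2*P)*(2*P))/(14 + P) = (P + 4*P**2)/(14 + P))
(279 + O(-167)) + 3689 = (279 - 167*(1 + 4*(-167))/(14 - 167)) + 3689 = (279 - 167*(1 - 668)/(-153)) + 3689 = (279 - 167*(-1/153)*(-667)) + 3689 = (279 - 111389/153) + 3689 = -68702/153 + 3689 = 495715/153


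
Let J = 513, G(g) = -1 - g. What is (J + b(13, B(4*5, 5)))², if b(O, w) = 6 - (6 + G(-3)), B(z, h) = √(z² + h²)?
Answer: 261121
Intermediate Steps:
B(z, h) = √(h² + z²)
b(O, w) = -2 (b(O, w) = 6 - (6 + (-1 - 1*(-3))) = 6 - (6 + (-1 + 3)) = 6 - (6 + 2) = 6 - 1*8 = 6 - 8 = -2)
(J + b(13, B(4*5, 5)))² = (513 - 2)² = 511² = 261121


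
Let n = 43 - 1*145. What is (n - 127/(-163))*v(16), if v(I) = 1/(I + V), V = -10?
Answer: -16499/978 ≈ -16.870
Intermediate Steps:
n = -102 (n = 43 - 145 = -102)
v(I) = 1/(-10 + I) (v(I) = 1/(I - 10) = 1/(-10 + I))
(n - 127/(-163))*v(16) = (-102 - 127/(-163))/(-10 + 16) = (-102 - 127*(-1/163))/6 = (-102 + 127/163)*(1/6) = -16499/163*1/6 = -16499/978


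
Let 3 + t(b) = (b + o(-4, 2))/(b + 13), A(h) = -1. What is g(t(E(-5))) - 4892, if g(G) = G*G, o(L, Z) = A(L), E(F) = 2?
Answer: -1098764/225 ≈ -4883.4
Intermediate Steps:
o(L, Z) = -1
t(b) = -3 + (-1 + b)/(13 + b) (t(b) = -3 + (b - 1)/(b + 13) = -3 + (-1 + b)/(13 + b))
g(G) = G**2
g(t(E(-5))) - 4892 = (2*(-20 - 1*2)/(13 + 2))**2 - 4892 = (2*(-20 - 2)/15)**2 - 4892 = (2*(1/15)*(-22))**2 - 4892 = (-44/15)**2 - 4892 = 1936/225 - 4892 = -1098764/225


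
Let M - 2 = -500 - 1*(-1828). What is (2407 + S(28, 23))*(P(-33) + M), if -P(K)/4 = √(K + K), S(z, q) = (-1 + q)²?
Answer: 3845030 - 11564*I*√66 ≈ 3.845e+6 - 93946.0*I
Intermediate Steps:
P(K) = -4*√2*√K (P(K) = -4*√(K + K) = -4*√2*√K)
M = 1330 (M = 2 + (-500 - 1*(-1828)) = 2 + (-500 + 1828) = 2 + 1328 = 1330)
(2407 + S(28, 23))*(P(-33) + M) = (2407 + (-1 + 23)²)*(-4*√2*√(-33) + 1330) = (2407 + 22²)*(-4*√2*I*√33 + 1330) = (2407 + 484)*(-4*I*√66 + 1330) = 2891*(1330 - 4*I*√66) = 3845030 - 11564*I*√66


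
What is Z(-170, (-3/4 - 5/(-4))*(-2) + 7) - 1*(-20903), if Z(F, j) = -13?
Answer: 20890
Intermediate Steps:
Z(-170, (-3/4 - 5/(-4))*(-2) + 7) - 1*(-20903) = -13 - 1*(-20903) = -13 + 20903 = 20890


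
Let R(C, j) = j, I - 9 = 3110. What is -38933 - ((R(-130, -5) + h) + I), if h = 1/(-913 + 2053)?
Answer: -47933581/1140 ≈ -42047.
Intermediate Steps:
I = 3119 (I = 9 + 3110 = 3119)
h = 1/1140 ≈ 0.00087719
-38933 - ((R(-130, -5) + h) + I) = -38933 - ((-5 + 1/1140) + 3119) = -38933 - (-5699/1140 + 3119) = -38933 - 1*3549961/1140 = -38933 - 3549961/1140 = -47933581/1140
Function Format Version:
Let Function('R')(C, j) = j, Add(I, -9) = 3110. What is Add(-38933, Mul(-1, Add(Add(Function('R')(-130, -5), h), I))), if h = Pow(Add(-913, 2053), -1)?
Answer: Rational(-47933581, 1140) ≈ -42047.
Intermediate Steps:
I = 3119 (I = Add(9, 3110) = 3119)
h = Rational(1, 1140) (h = Pow(1140, -1) = Rational(1, 1140) ≈ 0.00087719)
Add(-38933, Mul(-1, Add(Add(Function('R')(-130, -5), h), I))) = Add(-38933, Mul(-1, Add(Add(-5, Rational(1, 1140)), 3119))) = Add(-38933, Mul(-1, Add(Rational(-5699, 1140), 3119))) = Add(-38933, Mul(-1, Rational(3549961, 1140))) = Add(-38933, Rational(-3549961, 1140)) = Rational(-47933581, 1140)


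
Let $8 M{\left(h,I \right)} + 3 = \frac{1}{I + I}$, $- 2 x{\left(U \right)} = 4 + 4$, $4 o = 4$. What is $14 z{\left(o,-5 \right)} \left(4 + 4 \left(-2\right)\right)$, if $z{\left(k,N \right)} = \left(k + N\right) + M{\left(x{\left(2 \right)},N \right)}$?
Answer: $\frac{2457}{10} \approx 245.7$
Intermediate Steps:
$o = 1$ ($o = \frac{1}{4} \cdot 4 = 1$)
$x{\left(U \right)} = -4$ ($x{\left(U \right)} = - \frac{4 + 4}{2} = \left(- \frac{1}{2}\right) 8 = -4$)
$M{\left(h,I \right)} = - \frac{3}{8} + \frac{1}{16 I}$ ($M{\left(h,I \right)} = - \frac{3}{8} + \frac{1}{8 \left(I + I\right)} = - \frac{3}{8} + \frac{1}{8 \cdot 2 I} = - \frac{3}{8} + \frac{\frac{1}{2} \frac{1}{I}}{8} = - \frac{3}{8} + \frac{1}{16 I}$)
$z{\left(k,N \right)} = N + k + \frac{1 - 6 N}{16 N}$ ($z{\left(k,N \right)} = \left(k + N\right) + \frac{1 - 6 N}{16 N} = \left(N + k\right) + \frac{1 - 6 N}{16 N} = N + k + \frac{1 - 6 N}{16 N}$)
$14 z{\left(o,-5 \right)} \left(4 + 4 \left(-2\right)\right) = 14 \left(- \frac{3}{8} - 5 + 1 + \frac{1}{16 \left(-5\right)}\right) \left(4 + 4 \left(-2\right)\right) = 14 \left(- \frac{3}{8} - 5 + 1 + \frac{1}{16} \left(- \frac{1}{5}\right)\right) \left(4 - 8\right) = 14 \left(- \frac{3}{8} - 5 + 1 - \frac{1}{80}\right) \left(-4\right) = 14 \left(- \frac{351}{80}\right) \left(-4\right) = \left(- \frac{2457}{40}\right) \left(-4\right) = \frac{2457}{10}$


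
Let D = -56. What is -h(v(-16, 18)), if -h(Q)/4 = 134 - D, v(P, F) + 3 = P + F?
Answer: 760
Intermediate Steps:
v(P, F) = -3 + F + P (v(P, F) = -3 + (P + F) = -3 + (F + P) = -3 + F + P)
h(Q) = -760 (h(Q) = -4*(134 - 1*(-56)) = -4*(134 + 56) = -4*190 = -760)
-h(v(-16, 18)) = -1*(-760) = 760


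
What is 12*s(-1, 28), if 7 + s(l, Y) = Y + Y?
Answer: 588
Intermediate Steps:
s(l, Y) = -7 + 2*Y (s(l, Y) = -7 + (Y + Y) = -7 + 2*Y)
12*s(-1, 28) = 12*(-7 + 2*28) = 12*(-7 + 56) = 12*49 = 588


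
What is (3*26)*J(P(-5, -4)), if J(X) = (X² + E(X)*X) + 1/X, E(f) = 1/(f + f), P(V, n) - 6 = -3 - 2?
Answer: 195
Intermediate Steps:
P(V, n) = 1 (P(V, n) = 6 + (-3 - 2) = 6 - 5 = 1)
E(f) = 1/(2*f)
J(X) = ½ + 1/X + X² (J(X) = (X² + (1/(2*X))*X) + 1/X = (X² + ½) + 1/X = (½ + X²) + 1/X = ½ + 1/X + X²)
(3*26)*J(P(-5, -4)) = (3*26)*((1 + 1³ + (½)*1)/1) = 78*(1*(1 + 1 + ½)) = 78*(1*(5/2)) = 78*(5/2) = 195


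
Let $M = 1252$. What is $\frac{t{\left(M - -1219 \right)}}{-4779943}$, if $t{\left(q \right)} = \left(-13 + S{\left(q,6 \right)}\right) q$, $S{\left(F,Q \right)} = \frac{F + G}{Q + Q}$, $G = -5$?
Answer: $- \frac{135905}{1365698} \approx -0.099513$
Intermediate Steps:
$S{\left(F,Q \right)} = \frac{-5 + F}{2 Q}$ ($S{\left(F,Q \right)} = \frac{F - 5}{Q + Q} = \frac{-5 + F}{2 Q}$)
$t{\left(q \right)} = q \left(- \frac{161}{12} + \frac{q}{12}\right)$ ($t{\left(q \right)} = \left(-13 + \frac{-5 + q}{2 \cdot 6}\right) q = \left(-13 + \frac{1}{2} \cdot \frac{1}{6} \left(-5 + q\right)\right) q = \left(-13 + \left(- \frac{5}{12} + \frac{q}{12}\right)\right) q = \left(- \frac{161}{12} + \frac{q}{12}\right) q = q \left(- \frac{161}{12} + \frac{q}{12}\right)$)
$\frac{t{\left(M - -1219 \right)}}{-4779943} = \frac{\frac{1}{12} \left(1252 - -1219\right) \left(-161 + \left(1252 - -1219\right)\right)}{-4779943} = \frac{\left(1252 + 1219\right) \left(-161 + \left(1252 + 1219\right)\right)}{12} \left(- \frac{1}{4779943}\right) = \frac{1}{12} \cdot 2471 \left(-161 + 2471\right) \left(- \frac{1}{4779943}\right) = \frac{1}{12} \cdot 2471 \cdot 2310 \left(- \frac{1}{4779943}\right) = \frac{951335}{2} \left(- \frac{1}{4779943}\right) = - \frac{135905}{1365698}$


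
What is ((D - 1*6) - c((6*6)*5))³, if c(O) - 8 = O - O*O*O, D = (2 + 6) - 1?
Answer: 198340210122147084797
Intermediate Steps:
D = 7 (D = 8 - 1 = 7)
c(O) = 8 + O - O³ (c(O) = 8 + (O - O*O*O) = 8 + (O - O²*O) = 8 + (O - O³) = 8 + O - O³)
((D - 1*6) - c((6*6)*5))³ = ((7 - 1*6) - (8 + (6*6)*5 - ((6*6)*5)³))³ = ((7 - 6) - (8 + 36*5 - (36*5)³))³ = (1 - (8 + 180 - 1*180³))³ = (1 - (8 + 180 - 1*5832000))³ = (1 - (8 + 180 - 5832000))³ = (1 - 1*(-5831812))³ = (1 + 5831812)³ = 5831813³ = 198340210122147084797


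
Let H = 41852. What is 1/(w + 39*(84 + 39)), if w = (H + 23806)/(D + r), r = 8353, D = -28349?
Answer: 9998/47927577 ≈ 0.00020861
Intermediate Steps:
w = -32829/9998 (w = (41852 + 23806)/(-28349 + 8353) = 65658/(-19996) = 65658*(-1/19996) = -32829/9998 ≈ -3.2836)
1/(w + 39*(84 + 39)) = 1/(-32829/9998 + 39*(84 + 39)) = 1/(-32829/9998 + 39*123) = 1/(-32829/9998 + 4797) = 1/(47927577/9998) = 9998/47927577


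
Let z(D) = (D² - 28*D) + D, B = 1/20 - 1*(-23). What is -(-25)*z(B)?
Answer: -36419/16 ≈ -2276.2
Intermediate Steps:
B = 461/20 (B = 1/20 + 23 = 461/20 ≈ 23.050)
z(D) = D² - 27*D
-(-25)*z(B) = -(-25)*461*(-27 + 461/20)/20 = -(-25)*(461/20)*(-79/20) = -(-25)*(-36419)/400 = -1*36419/16 = -36419/16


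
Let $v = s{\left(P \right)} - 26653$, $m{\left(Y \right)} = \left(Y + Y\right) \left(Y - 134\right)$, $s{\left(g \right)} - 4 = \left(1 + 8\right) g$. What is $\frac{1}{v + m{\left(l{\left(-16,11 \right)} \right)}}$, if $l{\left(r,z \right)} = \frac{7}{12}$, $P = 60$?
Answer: $- \frac{72}{1891055} \approx -3.8074 \cdot 10^{-5}$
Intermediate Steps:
$s{\left(g \right)} = 4 + 9 g$ ($s{\left(g \right)} = 4 + \left(1 + 8\right) g = 4 + 9 g$)
$l{\left(r,z \right)} = \frac{7}{12}$ ($l{\left(r,z \right)} = 7 \cdot \frac{1}{12} = \frac{7}{12}$)
$m{\left(Y \right)} = 2 Y \left(-134 + Y\right)$
$v = -26109$ ($v = \left(4 + 9 \cdot 60\right) - 26653 = \left(4 + 540\right) - 26653 = 544 - 26653 = -26109$)
$\frac{1}{v + m{\left(l{\left(-16,11 \right)} \right)}} = \frac{1}{-26109 + 2 \cdot \frac{7}{12} \left(-134 + \frac{7}{12}\right)} = \frac{1}{-26109 + 2 \cdot \frac{7}{12} \left(- \frac{1601}{12}\right)} = \frac{1}{-26109 - \frac{11207}{72}} = \frac{1}{- \frac{1891055}{72}} = - \frac{72}{1891055}$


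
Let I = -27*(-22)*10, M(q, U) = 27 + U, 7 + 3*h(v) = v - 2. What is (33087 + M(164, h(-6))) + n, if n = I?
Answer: 39049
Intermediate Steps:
h(v) = -3 + v/3 (h(v) = -7/3 + (v - 2)/3 = -7/3 + (-2 + v)/3 = -7/3 + (-2/3 + v/3) = -3 + v/3)
I = 5940 (I = 594*10 = 5940)
n = 5940
(33087 + M(164, h(-6))) + n = (33087 + (27 + (-3 + (1/3)*(-6)))) + 5940 = (33087 + (27 + (-3 - 2))) + 5940 = (33087 + (27 - 5)) + 5940 = (33087 + 22) + 5940 = 33109 + 5940 = 39049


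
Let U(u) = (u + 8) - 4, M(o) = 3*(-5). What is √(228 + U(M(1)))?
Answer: √217 ≈ 14.731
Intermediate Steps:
M(o) = -15
U(u) = 4 + u (U(u) = (8 + u) - 4 = 4 + u)
√(228 + U(M(1))) = √(228 + (4 - 15)) = √(228 - 11) = √217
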